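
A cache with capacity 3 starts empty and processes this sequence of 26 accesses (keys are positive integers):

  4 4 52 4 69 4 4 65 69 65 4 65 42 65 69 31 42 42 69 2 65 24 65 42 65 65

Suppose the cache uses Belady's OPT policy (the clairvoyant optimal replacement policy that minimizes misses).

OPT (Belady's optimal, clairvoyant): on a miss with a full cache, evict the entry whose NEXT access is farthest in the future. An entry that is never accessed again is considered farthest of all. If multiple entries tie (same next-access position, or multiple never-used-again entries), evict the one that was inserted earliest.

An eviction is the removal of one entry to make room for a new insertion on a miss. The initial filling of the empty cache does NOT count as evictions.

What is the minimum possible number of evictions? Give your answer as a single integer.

Answer: 6

Derivation:
OPT (Belady) simulation (capacity=3):
  1. access 4: MISS. Cache: [4]
  2. access 4: HIT. Next use of 4: step 4. Cache: [4]
  3. access 52: MISS. Cache: [4 52]
  4. access 4: HIT. Next use of 4: step 6. Cache: [4 52]
  5. access 69: MISS. Cache: [4 52 69]
  6. access 4: HIT. Next use of 4: step 7. Cache: [4 52 69]
  7. access 4: HIT. Next use of 4: step 11. Cache: [4 52 69]
  8. access 65: MISS, evict 52 (next use: never). Cache: [4 69 65]
  9. access 69: HIT. Next use of 69: step 15. Cache: [4 69 65]
  10. access 65: HIT. Next use of 65: step 12. Cache: [4 69 65]
  11. access 4: HIT. Next use of 4: never. Cache: [4 69 65]
  12. access 65: HIT. Next use of 65: step 14. Cache: [4 69 65]
  13. access 42: MISS, evict 4 (next use: never). Cache: [69 65 42]
  14. access 65: HIT. Next use of 65: step 21. Cache: [69 65 42]
  15. access 69: HIT. Next use of 69: step 19. Cache: [69 65 42]
  16. access 31: MISS, evict 65 (next use: step 21). Cache: [69 42 31]
  17. access 42: HIT. Next use of 42: step 18. Cache: [69 42 31]
  18. access 42: HIT. Next use of 42: step 24. Cache: [69 42 31]
  19. access 69: HIT. Next use of 69: never. Cache: [69 42 31]
  20. access 2: MISS, evict 69 (next use: never). Cache: [42 31 2]
  21. access 65: MISS, evict 31 (next use: never). Cache: [42 2 65]
  22. access 24: MISS, evict 2 (next use: never). Cache: [42 65 24]
  23. access 65: HIT. Next use of 65: step 25. Cache: [42 65 24]
  24. access 42: HIT. Next use of 42: never. Cache: [42 65 24]
  25. access 65: HIT. Next use of 65: step 26. Cache: [42 65 24]
  26. access 65: HIT. Next use of 65: never. Cache: [42 65 24]
Total: 17 hits, 9 misses, 6 evictions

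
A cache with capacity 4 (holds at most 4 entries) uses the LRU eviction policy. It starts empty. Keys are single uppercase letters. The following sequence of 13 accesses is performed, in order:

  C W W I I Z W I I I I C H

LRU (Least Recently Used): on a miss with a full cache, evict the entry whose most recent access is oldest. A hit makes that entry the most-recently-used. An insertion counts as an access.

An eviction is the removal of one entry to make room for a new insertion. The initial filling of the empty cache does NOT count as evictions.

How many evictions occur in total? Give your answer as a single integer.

LRU simulation (capacity=4):
  1. access C: MISS. Cache (LRU->MRU): [C]
  2. access W: MISS. Cache (LRU->MRU): [C W]
  3. access W: HIT. Cache (LRU->MRU): [C W]
  4. access I: MISS. Cache (LRU->MRU): [C W I]
  5. access I: HIT. Cache (LRU->MRU): [C W I]
  6. access Z: MISS. Cache (LRU->MRU): [C W I Z]
  7. access W: HIT. Cache (LRU->MRU): [C I Z W]
  8. access I: HIT. Cache (LRU->MRU): [C Z W I]
  9. access I: HIT. Cache (LRU->MRU): [C Z W I]
  10. access I: HIT. Cache (LRU->MRU): [C Z W I]
  11. access I: HIT. Cache (LRU->MRU): [C Z W I]
  12. access C: HIT. Cache (LRU->MRU): [Z W I C]
  13. access H: MISS, evict Z. Cache (LRU->MRU): [W I C H]
Total: 8 hits, 5 misses, 1 evictions

Answer: 1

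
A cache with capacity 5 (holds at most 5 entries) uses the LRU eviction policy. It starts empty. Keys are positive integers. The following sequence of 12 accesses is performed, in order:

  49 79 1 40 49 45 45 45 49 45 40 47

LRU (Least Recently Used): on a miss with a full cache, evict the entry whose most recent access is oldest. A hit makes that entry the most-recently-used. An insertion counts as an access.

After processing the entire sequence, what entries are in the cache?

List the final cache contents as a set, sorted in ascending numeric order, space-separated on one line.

Answer: 1 40 45 47 49

Derivation:
LRU simulation (capacity=5):
  1. access 49: MISS. Cache (LRU->MRU): [49]
  2. access 79: MISS. Cache (LRU->MRU): [49 79]
  3. access 1: MISS. Cache (LRU->MRU): [49 79 1]
  4. access 40: MISS. Cache (LRU->MRU): [49 79 1 40]
  5. access 49: HIT. Cache (LRU->MRU): [79 1 40 49]
  6. access 45: MISS. Cache (LRU->MRU): [79 1 40 49 45]
  7. access 45: HIT. Cache (LRU->MRU): [79 1 40 49 45]
  8. access 45: HIT. Cache (LRU->MRU): [79 1 40 49 45]
  9. access 49: HIT. Cache (LRU->MRU): [79 1 40 45 49]
  10. access 45: HIT. Cache (LRU->MRU): [79 1 40 49 45]
  11. access 40: HIT. Cache (LRU->MRU): [79 1 49 45 40]
  12. access 47: MISS, evict 79. Cache (LRU->MRU): [1 49 45 40 47]
Total: 6 hits, 6 misses, 1 evictions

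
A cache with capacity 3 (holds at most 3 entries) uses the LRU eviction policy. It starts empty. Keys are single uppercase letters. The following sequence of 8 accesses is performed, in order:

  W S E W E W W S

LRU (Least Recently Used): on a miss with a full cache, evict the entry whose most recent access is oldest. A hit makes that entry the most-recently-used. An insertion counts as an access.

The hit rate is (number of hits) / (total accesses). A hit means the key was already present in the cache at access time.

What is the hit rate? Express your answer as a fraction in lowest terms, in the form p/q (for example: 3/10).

Answer: 5/8

Derivation:
LRU simulation (capacity=3):
  1. access W: MISS. Cache (LRU->MRU): [W]
  2. access S: MISS. Cache (LRU->MRU): [W S]
  3. access E: MISS. Cache (LRU->MRU): [W S E]
  4. access W: HIT. Cache (LRU->MRU): [S E W]
  5. access E: HIT. Cache (LRU->MRU): [S W E]
  6. access W: HIT. Cache (LRU->MRU): [S E W]
  7. access W: HIT. Cache (LRU->MRU): [S E W]
  8. access S: HIT. Cache (LRU->MRU): [E W S]
Total: 5 hits, 3 misses, 0 evictions

Hit rate = 5/8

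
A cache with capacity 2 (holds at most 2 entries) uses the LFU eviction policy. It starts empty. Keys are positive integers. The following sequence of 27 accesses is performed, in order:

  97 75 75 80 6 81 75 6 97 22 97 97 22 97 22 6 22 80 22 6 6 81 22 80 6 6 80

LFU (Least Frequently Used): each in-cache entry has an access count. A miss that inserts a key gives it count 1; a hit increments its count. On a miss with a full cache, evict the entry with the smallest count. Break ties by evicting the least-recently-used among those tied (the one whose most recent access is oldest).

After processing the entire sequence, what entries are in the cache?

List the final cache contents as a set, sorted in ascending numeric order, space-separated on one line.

Answer: 75 80

Derivation:
LFU simulation (capacity=2):
  1. access 97: MISS. Cache: [97(c=1)]
  2. access 75: MISS. Cache: [97(c=1) 75(c=1)]
  3. access 75: HIT, count now 2. Cache: [97(c=1) 75(c=2)]
  4. access 80: MISS, evict 97(c=1). Cache: [80(c=1) 75(c=2)]
  5. access 6: MISS, evict 80(c=1). Cache: [6(c=1) 75(c=2)]
  6. access 81: MISS, evict 6(c=1). Cache: [81(c=1) 75(c=2)]
  7. access 75: HIT, count now 3. Cache: [81(c=1) 75(c=3)]
  8. access 6: MISS, evict 81(c=1). Cache: [6(c=1) 75(c=3)]
  9. access 97: MISS, evict 6(c=1). Cache: [97(c=1) 75(c=3)]
  10. access 22: MISS, evict 97(c=1). Cache: [22(c=1) 75(c=3)]
  11. access 97: MISS, evict 22(c=1). Cache: [97(c=1) 75(c=3)]
  12. access 97: HIT, count now 2. Cache: [97(c=2) 75(c=3)]
  13. access 22: MISS, evict 97(c=2). Cache: [22(c=1) 75(c=3)]
  14. access 97: MISS, evict 22(c=1). Cache: [97(c=1) 75(c=3)]
  15. access 22: MISS, evict 97(c=1). Cache: [22(c=1) 75(c=3)]
  16. access 6: MISS, evict 22(c=1). Cache: [6(c=1) 75(c=3)]
  17. access 22: MISS, evict 6(c=1). Cache: [22(c=1) 75(c=3)]
  18. access 80: MISS, evict 22(c=1). Cache: [80(c=1) 75(c=3)]
  19. access 22: MISS, evict 80(c=1). Cache: [22(c=1) 75(c=3)]
  20. access 6: MISS, evict 22(c=1). Cache: [6(c=1) 75(c=3)]
  21. access 6: HIT, count now 2. Cache: [6(c=2) 75(c=3)]
  22. access 81: MISS, evict 6(c=2). Cache: [81(c=1) 75(c=3)]
  23. access 22: MISS, evict 81(c=1). Cache: [22(c=1) 75(c=3)]
  24. access 80: MISS, evict 22(c=1). Cache: [80(c=1) 75(c=3)]
  25. access 6: MISS, evict 80(c=1). Cache: [6(c=1) 75(c=3)]
  26. access 6: HIT, count now 2. Cache: [6(c=2) 75(c=3)]
  27. access 80: MISS, evict 6(c=2). Cache: [80(c=1) 75(c=3)]
Total: 5 hits, 22 misses, 20 evictions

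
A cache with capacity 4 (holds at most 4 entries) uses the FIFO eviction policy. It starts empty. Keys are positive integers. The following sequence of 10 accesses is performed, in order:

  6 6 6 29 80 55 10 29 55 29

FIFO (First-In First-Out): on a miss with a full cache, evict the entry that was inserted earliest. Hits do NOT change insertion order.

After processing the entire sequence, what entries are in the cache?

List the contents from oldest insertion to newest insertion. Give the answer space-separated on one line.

Answer: 29 80 55 10

Derivation:
FIFO simulation (capacity=4):
  1. access 6: MISS. Cache (old->new): [6]
  2. access 6: HIT. Cache (old->new): [6]
  3. access 6: HIT. Cache (old->new): [6]
  4. access 29: MISS. Cache (old->new): [6 29]
  5. access 80: MISS. Cache (old->new): [6 29 80]
  6. access 55: MISS. Cache (old->new): [6 29 80 55]
  7. access 10: MISS, evict 6. Cache (old->new): [29 80 55 10]
  8. access 29: HIT. Cache (old->new): [29 80 55 10]
  9. access 55: HIT. Cache (old->new): [29 80 55 10]
  10. access 29: HIT. Cache (old->new): [29 80 55 10]
Total: 5 hits, 5 misses, 1 evictions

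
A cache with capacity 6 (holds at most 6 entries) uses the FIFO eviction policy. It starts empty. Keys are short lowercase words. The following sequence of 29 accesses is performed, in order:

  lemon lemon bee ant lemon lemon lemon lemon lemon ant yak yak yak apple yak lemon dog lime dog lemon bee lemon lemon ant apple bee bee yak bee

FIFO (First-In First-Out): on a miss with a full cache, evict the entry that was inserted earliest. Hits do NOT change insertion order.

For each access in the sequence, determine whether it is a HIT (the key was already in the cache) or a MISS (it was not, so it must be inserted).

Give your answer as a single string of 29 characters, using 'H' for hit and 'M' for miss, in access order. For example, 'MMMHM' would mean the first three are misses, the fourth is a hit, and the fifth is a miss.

Answer: MHMMHHHHHHMHHMHHMMHMMHHMHHHMH

Derivation:
FIFO simulation (capacity=6):
  1. access lemon: MISS. Cache (old->new): [lemon]
  2. access lemon: HIT. Cache (old->new): [lemon]
  3. access bee: MISS. Cache (old->new): [lemon bee]
  4. access ant: MISS. Cache (old->new): [lemon bee ant]
  5. access lemon: HIT. Cache (old->new): [lemon bee ant]
  6. access lemon: HIT. Cache (old->new): [lemon bee ant]
  7. access lemon: HIT. Cache (old->new): [lemon bee ant]
  8. access lemon: HIT. Cache (old->new): [lemon bee ant]
  9. access lemon: HIT. Cache (old->new): [lemon bee ant]
  10. access ant: HIT. Cache (old->new): [lemon bee ant]
  11. access yak: MISS. Cache (old->new): [lemon bee ant yak]
  12. access yak: HIT. Cache (old->new): [lemon bee ant yak]
  13. access yak: HIT. Cache (old->new): [lemon bee ant yak]
  14. access apple: MISS. Cache (old->new): [lemon bee ant yak apple]
  15. access yak: HIT. Cache (old->new): [lemon bee ant yak apple]
  16. access lemon: HIT. Cache (old->new): [lemon bee ant yak apple]
  17. access dog: MISS. Cache (old->new): [lemon bee ant yak apple dog]
  18. access lime: MISS, evict lemon. Cache (old->new): [bee ant yak apple dog lime]
  19. access dog: HIT. Cache (old->new): [bee ant yak apple dog lime]
  20. access lemon: MISS, evict bee. Cache (old->new): [ant yak apple dog lime lemon]
  21. access bee: MISS, evict ant. Cache (old->new): [yak apple dog lime lemon bee]
  22. access lemon: HIT. Cache (old->new): [yak apple dog lime lemon bee]
  23. access lemon: HIT. Cache (old->new): [yak apple dog lime lemon bee]
  24. access ant: MISS, evict yak. Cache (old->new): [apple dog lime lemon bee ant]
  25. access apple: HIT. Cache (old->new): [apple dog lime lemon bee ant]
  26. access bee: HIT. Cache (old->new): [apple dog lime lemon bee ant]
  27. access bee: HIT. Cache (old->new): [apple dog lime lemon bee ant]
  28. access yak: MISS, evict apple. Cache (old->new): [dog lime lemon bee ant yak]
  29. access bee: HIT. Cache (old->new): [dog lime lemon bee ant yak]
Total: 18 hits, 11 misses, 5 evictions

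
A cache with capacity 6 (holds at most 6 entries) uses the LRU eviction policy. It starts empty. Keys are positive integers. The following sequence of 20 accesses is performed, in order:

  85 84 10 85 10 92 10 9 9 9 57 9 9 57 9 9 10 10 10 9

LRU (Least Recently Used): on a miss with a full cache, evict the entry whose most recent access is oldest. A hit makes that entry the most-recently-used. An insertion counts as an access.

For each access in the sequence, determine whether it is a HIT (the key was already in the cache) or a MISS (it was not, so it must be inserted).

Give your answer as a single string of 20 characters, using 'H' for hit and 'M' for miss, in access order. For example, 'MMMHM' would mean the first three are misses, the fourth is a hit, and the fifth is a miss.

Answer: MMMHHMHMHHMHHHHHHHHH

Derivation:
LRU simulation (capacity=6):
  1. access 85: MISS. Cache (LRU->MRU): [85]
  2. access 84: MISS. Cache (LRU->MRU): [85 84]
  3. access 10: MISS. Cache (LRU->MRU): [85 84 10]
  4. access 85: HIT. Cache (LRU->MRU): [84 10 85]
  5. access 10: HIT. Cache (LRU->MRU): [84 85 10]
  6. access 92: MISS. Cache (LRU->MRU): [84 85 10 92]
  7. access 10: HIT. Cache (LRU->MRU): [84 85 92 10]
  8. access 9: MISS. Cache (LRU->MRU): [84 85 92 10 9]
  9. access 9: HIT. Cache (LRU->MRU): [84 85 92 10 9]
  10. access 9: HIT. Cache (LRU->MRU): [84 85 92 10 9]
  11. access 57: MISS. Cache (LRU->MRU): [84 85 92 10 9 57]
  12. access 9: HIT. Cache (LRU->MRU): [84 85 92 10 57 9]
  13. access 9: HIT. Cache (LRU->MRU): [84 85 92 10 57 9]
  14. access 57: HIT. Cache (LRU->MRU): [84 85 92 10 9 57]
  15. access 9: HIT. Cache (LRU->MRU): [84 85 92 10 57 9]
  16. access 9: HIT. Cache (LRU->MRU): [84 85 92 10 57 9]
  17. access 10: HIT. Cache (LRU->MRU): [84 85 92 57 9 10]
  18. access 10: HIT. Cache (LRU->MRU): [84 85 92 57 9 10]
  19. access 10: HIT. Cache (LRU->MRU): [84 85 92 57 9 10]
  20. access 9: HIT. Cache (LRU->MRU): [84 85 92 57 10 9]
Total: 14 hits, 6 misses, 0 evictions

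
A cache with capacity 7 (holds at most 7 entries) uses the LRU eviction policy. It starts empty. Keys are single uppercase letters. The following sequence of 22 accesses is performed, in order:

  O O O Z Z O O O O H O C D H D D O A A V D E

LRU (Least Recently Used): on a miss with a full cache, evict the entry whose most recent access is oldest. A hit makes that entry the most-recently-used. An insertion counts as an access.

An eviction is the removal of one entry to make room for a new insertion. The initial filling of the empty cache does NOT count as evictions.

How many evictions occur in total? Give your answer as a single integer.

LRU simulation (capacity=7):
  1. access O: MISS. Cache (LRU->MRU): [O]
  2. access O: HIT. Cache (LRU->MRU): [O]
  3. access O: HIT. Cache (LRU->MRU): [O]
  4. access Z: MISS. Cache (LRU->MRU): [O Z]
  5. access Z: HIT. Cache (LRU->MRU): [O Z]
  6. access O: HIT. Cache (LRU->MRU): [Z O]
  7. access O: HIT. Cache (LRU->MRU): [Z O]
  8. access O: HIT. Cache (LRU->MRU): [Z O]
  9. access O: HIT. Cache (LRU->MRU): [Z O]
  10. access H: MISS. Cache (LRU->MRU): [Z O H]
  11. access O: HIT. Cache (LRU->MRU): [Z H O]
  12. access C: MISS. Cache (LRU->MRU): [Z H O C]
  13. access D: MISS. Cache (LRU->MRU): [Z H O C D]
  14. access H: HIT. Cache (LRU->MRU): [Z O C D H]
  15. access D: HIT. Cache (LRU->MRU): [Z O C H D]
  16. access D: HIT. Cache (LRU->MRU): [Z O C H D]
  17. access O: HIT. Cache (LRU->MRU): [Z C H D O]
  18. access A: MISS. Cache (LRU->MRU): [Z C H D O A]
  19. access A: HIT. Cache (LRU->MRU): [Z C H D O A]
  20. access V: MISS. Cache (LRU->MRU): [Z C H D O A V]
  21. access D: HIT. Cache (LRU->MRU): [Z C H O A V D]
  22. access E: MISS, evict Z. Cache (LRU->MRU): [C H O A V D E]
Total: 14 hits, 8 misses, 1 evictions

Answer: 1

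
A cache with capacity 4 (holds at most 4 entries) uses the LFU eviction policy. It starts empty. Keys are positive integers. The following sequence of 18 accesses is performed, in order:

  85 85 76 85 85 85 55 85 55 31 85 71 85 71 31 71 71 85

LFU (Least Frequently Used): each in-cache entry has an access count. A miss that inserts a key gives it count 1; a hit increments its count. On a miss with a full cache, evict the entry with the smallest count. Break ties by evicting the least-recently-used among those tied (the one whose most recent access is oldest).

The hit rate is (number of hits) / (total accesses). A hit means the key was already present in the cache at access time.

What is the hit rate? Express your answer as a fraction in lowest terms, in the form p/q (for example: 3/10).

Answer: 13/18

Derivation:
LFU simulation (capacity=4):
  1. access 85: MISS. Cache: [85(c=1)]
  2. access 85: HIT, count now 2. Cache: [85(c=2)]
  3. access 76: MISS. Cache: [76(c=1) 85(c=2)]
  4. access 85: HIT, count now 3. Cache: [76(c=1) 85(c=3)]
  5. access 85: HIT, count now 4. Cache: [76(c=1) 85(c=4)]
  6. access 85: HIT, count now 5. Cache: [76(c=1) 85(c=5)]
  7. access 55: MISS. Cache: [76(c=1) 55(c=1) 85(c=5)]
  8. access 85: HIT, count now 6. Cache: [76(c=1) 55(c=1) 85(c=6)]
  9. access 55: HIT, count now 2. Cache: [76(c=1) 55(c=2) 85(c=6)]
  10. access 31: MISS. Cache: [76(c=1) 31(c=1) 55(c=2) 85(c=6)]
  11. access 85: HIT, count now 7. Cache: [76(c=1) 31(c=1) 55(c=2) 85(c=7)]
  12. access 71: MISS, evict 76(c=1). Cache: [31(c=1) 71(c=1) 55(c=2) 85(c=7)]
  13. access 85: HIT, count now 8. Cache: [31(c=1) 71(c=1) 55(c=2) 85(c=8)]
  14. access 71: HIT, count now 2. Cache: [31(c=1) 55(c=2) 71(c=2) 85(c=8)]
  15. access 31: HIT, count now 2. Cache: [55(c=2) 71(c=2) 31(c=2) 85(c=8)]
  16. access 71: HIT, count now 3. Cache: [55(c=2) 31(c=2) 71(c=3) 85(c=8)]
  17. access 71: HIT, count now 4. Cache: [55(c=2) 31(c=2) 71(c=4) 85(c=8)]
  18. access 85: HIT, count now 9. Cache: [55(c=2) 31(c=2) 71(c=4) 85(c=9)]
Total: 13 hits, 5 misses, 1 evictions

Hit rate = 13/18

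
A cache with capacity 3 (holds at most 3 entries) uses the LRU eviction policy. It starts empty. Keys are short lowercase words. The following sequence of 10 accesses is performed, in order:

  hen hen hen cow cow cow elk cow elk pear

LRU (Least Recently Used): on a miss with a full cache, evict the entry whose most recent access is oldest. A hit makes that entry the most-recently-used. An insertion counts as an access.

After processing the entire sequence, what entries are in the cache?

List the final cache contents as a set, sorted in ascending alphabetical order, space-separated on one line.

LRU simulation (capacity=3):
  1. access hen: MISS. Cache (LRU->MRU): [hen]
  2. access hen: HIT. Cache (LRU->MRU): [hen]
  3. access hen: HIT. Cache (LRU->MRU): [hen]
  4. access cow: MISS. Cache (LRU->MRU): [hen cow]
  5. access cow: HIT. Cache (LRU->MRU): [hen cow]
  6. access cow: HIT. Cache (LRU->MRU): [hen cow]
  7. access elk: MISS. Cache (LRU->MRU): [hen cow elk]
  8. access cow: HIT. Cache (LRU->MRU): [hen elk cow]
  9. access elk: HIT. Cache (LRU->MRU): [hen cow elk]
  10. access pear: MISS, evict hen. Cache (LRU->MRU): [cow elk pear]
Total: 6 hits, 4 misses, 1 evictions

Answer: cow elk pear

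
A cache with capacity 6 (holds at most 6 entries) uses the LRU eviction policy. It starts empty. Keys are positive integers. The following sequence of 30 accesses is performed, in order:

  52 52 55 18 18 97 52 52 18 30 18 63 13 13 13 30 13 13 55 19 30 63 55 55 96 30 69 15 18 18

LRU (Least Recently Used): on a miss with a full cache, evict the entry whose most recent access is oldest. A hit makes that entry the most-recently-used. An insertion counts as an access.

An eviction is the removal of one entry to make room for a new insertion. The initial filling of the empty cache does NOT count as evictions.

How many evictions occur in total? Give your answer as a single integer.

LRU simulation (capacity=6):
  1. access 52: MISS. Cache (LRU->MRU): [52]
  2. access 52: HIT. Cache (LRU->MRU): [52]
  3. access 55: MISS. Cache (LRU->MRU): [52 55]
  4. access 18: MISS. Cache (LRU->MRU): [52 55 18]
  5. access 18: HIT. Cache (LRU->MRU): [52 55 18]
  6. access 97: MISS. Cache (LRU->MRU): [52 55 18 97]
  7. access 52: HIT. Cache (LRU->MRU): [55 18 97 52]
  8. access 52: HIT. Cache (LRU->MRU): [55 18 97 52]
  9. access 18: HIT. Cache (LRU->MRU): [55 97 52 18]
  10. access 30: MISS. Cache (LRU->MRU): [55 97 52 18 30]
  11. access 18: HIT. Cache (LRU->MRU): [55 97 52 30 18]
  12. access 63: MISS. Cache (LRU->MRU): [55 97 52 30 18 63]
  13. access 13: MISS, evict 55. Cache (LRU->MRU): [97 52 30 18 63 13]
  14. access 13: HIT. Cache (LRU->MRU): [97 52 30 18 63 13]
  15. access 13: HIT. Cache (LRU->MRU): [97 52 30 18 63 13]
  16. access 30: HIT. Cache (LRU->MRU): [97 52 18 63 13 30]
  17. access 13: HIT. Cache (LRU->MRU): [97 52 18 63 30 13]
  18. access 13: HIT. Cache (LRU->MRU): [97 52 18 63 30 13]
  19. access 55: MISS, evict 97. Cache (LRU->MRU): [52 18 63 30 13 55]
  20. access 19: MISS, evict 52. Cache (LRU->MRU): [18 63 30 13 55 19]
  21. access 30: HIT. Cache (LRU->MRU): [18 63 13 55 19 30]
  22. access 63: HIT. Cache (LRU->MRU): [18 13 55 19 30 63]
  23. access 55: HIT. Cache (LRU->MRU): [18 13 19 30 63 55]
  24. access 55: HIT. Cache (LRU->MRU): [18 13 19 30 63 55]
  25. access 96: MISS, evict 18. Cache (LRU->MRU): [13 19 30 63 55 96]
  26. access 30: HIT. Cache (LRU->MRU): [13 19 63 55 96 30]
  27. access 69: MISS, evict 13. Cache (LRU->MRU): [19 63 55 96 30 69]
  28. access 15: MISS, evict 19. Cache (LRU->MRU): [63 55 96 30 69 15]
  29. access 18: MISS, evict 63. Cache (LRU->MRU): [55 96 30 69 15 18]
  30. access 18: HIT. Cache (LRU->MRU): [55 96 30 69 15 18]
Total: 17 hits, 13 misses, 7 evictions

Answer: 7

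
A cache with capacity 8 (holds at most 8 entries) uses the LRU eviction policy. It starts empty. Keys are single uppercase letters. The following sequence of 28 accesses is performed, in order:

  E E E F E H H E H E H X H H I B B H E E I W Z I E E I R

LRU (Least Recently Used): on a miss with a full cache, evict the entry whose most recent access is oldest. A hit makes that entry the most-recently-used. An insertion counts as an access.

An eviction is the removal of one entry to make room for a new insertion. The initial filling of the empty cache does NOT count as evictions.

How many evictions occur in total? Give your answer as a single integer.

LRU simulation (capacity=8):
  1. access E: MISS. Cache (LRU->MRU): [E]
  2. access E: HIT. Cache (LRU->MRU): [E]
  3. access E: HIT. Cache (LRU->MRU): [E]
  4. access F: MISS. Cache (LRU->MRU): [E F]
  5. access E: HIT. Cache (LRU->MRU): [F E]
  6. access H: MISS. Cache (LRU->MRU): [F E H]
  7. access H: HIT. Cache (LRU->MRU): [F E H]
  8. access E: HIT. Cache (LRU->MRU): [F H E]
  9. access H: HIT. Cache (LRU->MRU): [F E H]
  10. access E: HIT. Cache (LRU->MRU): [F H E]
  11. access H: HIT. Cache (LRU->MRU): [F E H]
  12. access X: MISS. Cache (LRU->MRU): [F E H X]
  13. access H: HIT. Cache (LRU->MRU): [F E X H]
  14. access H: HIT. Cache (LRU->MRU): [F E X H]
  15. access I: MISS. Cache (LRU->MRU): [F E X H I]
  16. access B: MISS. Cache (LRU->MRU): [F E X H I B]
  17. access B: HIT. Cache (LRU->MRU): [F E X H I B]
  18. access H: HIT. Cache (LRU->MRU): [F E X I B H]
  19. access E: HIT. Cache (LRU->MRU): [F X I B H E]
  20. access E: HIT. Cache (LRU->MRU): [F X I B H E]
  21. access I: HIT. Cache (LRU->MRU): [F X B H E I]
  22. access W: MISS. Cache (LRU->MRU): [F X B H E I W]
  23. access Z: MISS. Cache (LRU->MRU): [F X B H E I W Z]
  24. access I: HIT. Cache (LRU->MRU): [F X B H E W Z I]
  25. access E: HIT. Cache (LRU->MRU): [F X B H W Z I E]
  26. access E: HIT. Cache (LRU->MRU): [F X B H W Z I E]
  27. access I: HIT. Cache (LRU->MRU): [F X B H W Z E I]
  28. access R: MISS, evict F. Cache (LRU->MRU): [X B H W Z E I R]
Total: 19 hits, 9 misses, 1 evictions

Answer: 1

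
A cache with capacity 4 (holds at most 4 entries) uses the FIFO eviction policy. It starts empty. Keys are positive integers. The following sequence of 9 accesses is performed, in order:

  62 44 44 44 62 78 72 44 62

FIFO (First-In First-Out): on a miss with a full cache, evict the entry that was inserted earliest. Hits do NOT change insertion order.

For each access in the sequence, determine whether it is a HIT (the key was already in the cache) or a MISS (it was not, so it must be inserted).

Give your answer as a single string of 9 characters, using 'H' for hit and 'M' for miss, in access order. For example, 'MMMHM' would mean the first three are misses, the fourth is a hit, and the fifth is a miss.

Answer: MMHHHMMHH

Derivation:
FIFO simulation (capacity=4):
  1. access 62: MISS. Cache (old->new): [62]
  2. access 44: MISS. Cache (old->new): [62 44]
  3. access 44: HIT. Cache (old->new): [62 44]
  4. access 44: HIT. Cache (old->new): [62 44]
  5. access 62: HIT. Cache (old->new): [62 44]
  6. access 78: MISS. Cache (old->new): [62 44 78]
  7. access 72: MISS. Cache (old->new): [62 44 78 72]
  8. access 44: HIT. Cache (old->new): [62 44 78 72]
  9. access 62: HIT. Cache (old->new): [62 44 78 72]
Total: 5 hits, 4 misses, 0 evictions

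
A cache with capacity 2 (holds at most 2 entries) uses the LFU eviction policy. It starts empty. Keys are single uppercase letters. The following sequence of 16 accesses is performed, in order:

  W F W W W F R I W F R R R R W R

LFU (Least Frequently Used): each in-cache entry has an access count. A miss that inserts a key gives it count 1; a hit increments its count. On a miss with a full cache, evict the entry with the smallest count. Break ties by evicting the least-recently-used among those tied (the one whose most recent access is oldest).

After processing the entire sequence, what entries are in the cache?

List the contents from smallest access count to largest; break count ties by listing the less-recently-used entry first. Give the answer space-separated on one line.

LFU simulation (capacity=2):
  1. access W: MISS. Cache: [W(c=1)]
  2. access F: MISS. Cache: [W(c=1) F(c=1)]
  3. access W: HIT, count now 2. Cache: [F(c=1) W(c=2)]
  4. access W: HIT, count now 3. Cache: [F(c=1) W(c=3)]
  5. access W: HIT, count now 4. Cache: [F(c=1) W(c=4)]
  6. access F: HIT, count now 2. Cache: [F(c=2) W(c=4)]
  7. access R: MISS, evict F(c=2). Cache: [R(c=1) W(c=4)]
  8. access I: MISS, evict R(c=1). Cache: [I(c=1) W(c=4)]
  9. access W: HIT, count now 5. Cache: [I(c=1) W(c=5)]
  10. access F: MISS, evict I(c=1). Cache: [F(c=1) W(c=5)]
  11. access R: MISS, evict F(c=1). Cache: [R(c=1) W(c=5)]
  12. access R: HIT, count now 2. Cache: [R(c=2) W(c=5)]
  13. access R: HIT, count now 3. Cache: [R(c=3) W(c=5)]
  14. access R: HIT, count now 4. Cache: [R(c=4) W(c=5)]
  15. access W: HIT, count now 6. Cache: [R(c=4) W(c=6)]
  16. access R: HIT, count now 5. Cache: [R(c=5) W(c=6)]
Total: 10 hits, 6 misses, 4 evictions

Answer: R W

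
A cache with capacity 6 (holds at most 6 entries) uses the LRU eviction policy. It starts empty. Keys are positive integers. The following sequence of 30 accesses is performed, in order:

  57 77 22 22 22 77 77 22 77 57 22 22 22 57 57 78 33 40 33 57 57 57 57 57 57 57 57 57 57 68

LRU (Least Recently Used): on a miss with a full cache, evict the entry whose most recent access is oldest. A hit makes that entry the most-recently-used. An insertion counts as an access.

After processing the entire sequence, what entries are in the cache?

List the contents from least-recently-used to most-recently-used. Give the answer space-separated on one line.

LRU simulation (capacity=6):
  1. access 57: MISS. Cache (LRU->MRU): [57]
  2. access 77: MISS. Cache (LRU->MRU): [57 77]
  3. access 22: MISS. Cache (LRU->MRU): [57 77 22]
  4. access 22: HIT. Cache (LRU->MRU): [57 77 22]
  5. access 22: HIT. Cache (LRU->MRU): [57 77 22]
  6. access 77: HIT. Cache (LRU->MRU): [57 22 77]
  7. access 77: HIT. Cache (LRU->MRU): [57 22 77]
  8. access 22: HIT. Cache (LRU->MRU): [57 77 22]
  9. access 77: HIT. Cache (LRU->MRU): [57 22 77]
  10. access 57: HIT. Cache (LRU->MRU): [22 77 57]
  11. access 22: HIT. Cache (LRU->MRU): [77 57 22]
  12. access 22: HIT. Cache (LRU->MRU): [77 57 22]
  13. access 22: HIT. Cache (LRU->MRU): [77 57 22]
  14. access 57: HIT. Cache (LRU->MRU): [77 22 57]
  15. access 57: HIT. Cache (LRU->MRU): [77 22 57]
  16. access 78: MISS. Cache (LRU->MRU): [77 22 57 78]
  17. access 33: MISS. Cache (LRU->MRU): [77 22 57 78 33]
  18. access 40: MISS. Cache (LRU->MRU): [77 22 57 78 33 40]
  19. access 33: HIT. Cache (LRU->MRU): [77 22 57 78 40 33]
  20. access 57: HIT. Cache (LRU->MRU): [77 22 78 40 33 57]
  21. access 57: HIT. Cache (LRU->MRU): [77 22 78 40 33 57]
  22. access 57: HIT. Cache (LRU->MRU): [77 22 78 40 33 57]
  23. access 57: HIT. Cache (LRU->MRU): [77 22 78 40 33 57]
  24. access 57: HIT. Cache (LRU->MRU): [77 22 78 40 33 57]
  25. access 57: HIT. Cache (LRU->MRU): [77 22 78 40 33 57]
  26. access 57: HIT. Cache (LRU->MRU): [77 22 78 40 33 57]
  27. access 57: HIT. Cache (LRU->MRU): [77 22 78 40 33 57]
  28. access 57: HIT. Cache (LRU->MRU): [77 22 78 40 33 57]
  29. access 57: HIT. Cache (LRU->MRU): [77 22 78 40 33 57]
  30. access 68: MISS, evict 77. Cache (LRU->MRU): [22 78 40 33 57 68]
Total: 23 hits, 7 misses, 1 evictions

Answer: 22 78 40 33 57 68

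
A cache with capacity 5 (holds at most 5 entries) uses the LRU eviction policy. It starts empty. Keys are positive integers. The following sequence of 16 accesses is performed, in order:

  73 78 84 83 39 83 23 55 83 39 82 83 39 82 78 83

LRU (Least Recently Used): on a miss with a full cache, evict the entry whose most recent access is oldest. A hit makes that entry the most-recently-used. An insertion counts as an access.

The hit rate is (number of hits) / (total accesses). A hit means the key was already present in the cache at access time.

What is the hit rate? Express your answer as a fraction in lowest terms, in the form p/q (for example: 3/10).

Answer: 7/16

Derivation:
LRU simulation (capacity=5):
  1. access 73: MISS. Cache (LRU->MRU): [73]
  2. access 78: MISS. Cache (LRU->MRU): [73 78]
  3. access 84: MISS. Cache (LRU->MRU): [73 78 84]
  4. access 83: MISS. Cache (LRU->MRU): [73 78 84 83]
  5. access 39: MISS. Cache (LRU->MRU): [73 78 84 83 39]
  6. access 83: HIT. Cache (LRU->MRU): [73 78 84 39 83]
  7. access 23: MISS, evict 73. Cache (LRU->MRU): [78 84 39 83 23]
  8. access 55: MISS, evict 78. Cache (LRU->MRU): [84 39 83 23 55]
  9. access 83: HIT. Cache (LRU->MRU): [84 39 23 55 83]
  10. access 39: HIT. Cache (LRU->MRU): [84 23 55 83 39]
  11. access 82: MISS, evict 84. Cache (LRU->MRU): [23 55 83 39 82]
  12. access 83: HIT. Cache (LRU->MRU): [23 55 39 82 83]
  13. access 39: HIT. Cache (LRU->MRU): [23 55 82 83 39]
  14. access 82: HIT. Cache (LRU->MRU): [23 55 83 39 82]
  15. access 78: MISS, evict 23. Cache (LRU->MRU): [55 83 39 82 78]
  16. access 83: HIT. Cache (LRU->MRU): [55 39 82 78 83]
Total: 7 hits, 9 misses, 4 evictions

Hit rate = 7/16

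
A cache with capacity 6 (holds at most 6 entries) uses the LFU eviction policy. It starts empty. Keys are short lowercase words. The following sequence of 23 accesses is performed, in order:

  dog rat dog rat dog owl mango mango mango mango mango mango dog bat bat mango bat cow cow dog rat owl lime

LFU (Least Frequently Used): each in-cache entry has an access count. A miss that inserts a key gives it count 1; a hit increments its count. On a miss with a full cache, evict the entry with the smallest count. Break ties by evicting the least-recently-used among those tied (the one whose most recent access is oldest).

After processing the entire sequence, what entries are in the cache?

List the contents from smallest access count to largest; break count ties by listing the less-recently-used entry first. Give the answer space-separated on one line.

Answer: lime owl bat rat dog mango

Derivation:
LFU simulation (capacity=6):
  1. access dog: MISS. Cache: [dog(c=1)]
  2. access rat: MISS. Cache: [dog(c=1) rat(c=1)]
  3. access dog: HIT, count now 2. Cache: [rat(c=1) dog(c=2)]
  4. access rat: HIT, count now 2. Cache: [dog(c=2) rat(c=2)]
  5. access dog: HIT, count now 3. Cache: [rat(c=2) dog(c=3)]
  6. access owl: MISS. Cache: [owl(c=1) rat(c=2) dog(c=3)]
  7. access mango: MISS. Cache: [owl(c=1) mango(c=1) rat(c=2) dog(c=3)]
  8. access mango: HIT, count now 2. Cache: [owl(c=1) rat(c=2) mango(c=2) dog(c=3)]
  9. access mango: HIT, count now 3. Cache: [owl(c=1) rat(c=2) dog(c=3) mango(c=3)]
  10. access mango: HIT, count now 4. Cache: [owl(c=1) rat(c=2) dog(c=3) mango(c=4)]
  11. access mango: HIT, count now 5. Cache: [owl(c=1) rat(c=2) dog(c=3) mango(c=5)]
  12. access mango: HIT, count now 6. Cache: [owl(c=1) rat(c=2) dog(c=3) mango(c=6)]
  13. access dog: HIT, count now 4. Cache: [owl(c=1) rat(c=2) dog(c=4) mango(c=6)]
  14. access bat: MISS. Cache: [owl(c=1) bat(c=1) rat(c=2) dog(c=4) mango(c=6)]
  15. access bat: HIT, count now 2. Cache: [owl(c=1) rat(c=2) bat(c=2) dog(c=4) mango(c=6)]
  16. access mango: HIT, count now 7. Cache: [owl(c=1) rat(c=2) bat(c=2) dog(c=4) mango(c=7)]
  17. access bat: HIT, count now 3. Cache: [owl(c=1) rat(c=2) bat(c=3) dog(c=4) mango(c=7)]
  18. access cow: MISS. Cache: [owl(c=1) cow(c=1) rat(c=2) bat(c=3) dog(c=4) mango(c=7)]
  19. access cow: HIT, count now 2. Cache: [owl(c=1) rat(c=2) cow(c=2) bat(c=3) dog(c=4) mango(c=7)]
  20. access dog: HIT, count now 5. Cache: [owl(c=1) rat(c=2) cow(c=2) bat(c=3) dog(c=5) mango(c=7)]
  21. access rat: HIT, count now 3. Cache: [owl(c=1) cow(c=2) bat(c=3) rat(c=3) dog(c=5) mango(c=7)]
  22. access owl: HIT, count now 2. Cache: [cow(c=2) owl(c=2) bat(c=3) rat(c=3) dog(c=5) mango(c=7)]
  23. access lime: MISS, evict cow(c=2). Cache: [lime(c=1) owl(c=2) bat(c=3) rat(c=3) dog(c=5) mango(c=7)]
Total: 16 hits, 7 misses, 1 evictions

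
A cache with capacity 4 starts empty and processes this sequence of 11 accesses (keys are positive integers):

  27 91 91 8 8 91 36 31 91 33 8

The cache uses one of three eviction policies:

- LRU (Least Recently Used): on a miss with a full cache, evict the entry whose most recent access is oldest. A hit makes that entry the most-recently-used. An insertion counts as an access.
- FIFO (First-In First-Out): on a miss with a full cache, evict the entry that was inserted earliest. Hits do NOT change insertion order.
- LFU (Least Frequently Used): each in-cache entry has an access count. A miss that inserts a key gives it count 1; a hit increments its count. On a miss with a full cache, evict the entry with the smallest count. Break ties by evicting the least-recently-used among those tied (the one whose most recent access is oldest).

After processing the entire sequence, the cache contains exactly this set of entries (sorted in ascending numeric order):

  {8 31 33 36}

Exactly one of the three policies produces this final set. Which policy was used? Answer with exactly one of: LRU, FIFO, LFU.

Answer: FIFO

Derivation:
Simulating under each policy and comparing final sets:
  LRU: final set = {8 31 33 91} -> differs
  FIFO: final set = {8 31 33 36} -> MATCHES target
  LFU: final set = {8 31 33 91} -> differs
Only FIFO produces the target set.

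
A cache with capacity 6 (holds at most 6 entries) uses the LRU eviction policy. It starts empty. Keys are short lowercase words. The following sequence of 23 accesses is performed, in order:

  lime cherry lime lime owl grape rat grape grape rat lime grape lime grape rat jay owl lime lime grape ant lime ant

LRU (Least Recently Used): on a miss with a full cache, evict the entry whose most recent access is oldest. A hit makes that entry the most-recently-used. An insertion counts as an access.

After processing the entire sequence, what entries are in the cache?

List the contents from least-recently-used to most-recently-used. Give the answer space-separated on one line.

LRU simulation (capacity=6):
  1. access lime: MISS. Cache (LRU->MRU): [lime]
  2. access cherry: MISS. Cache (LRU->MRU): [lime cherry]
  3. access lime: HIT. Cache (LRU->MRU): [cherry lime]
  4. access lime: HIT. Cache (LRU->MRU): [cherry lime]
  5. access owl: MISS. Cache (LRU->MRU): [cherry lime owl]
  6. access grape: MISS. Cache (LRU->MRU): [cherry lime owl grape]
  7. access rat: MISS. Cache (LRU->MRU): [cherry lime owl grape rat]
  8. access grape: HIT. Cache (LRU->MRU): [cherry lime owl rat grape]
  9. access grape: HIT. Cache (LRU->MRU): [cherry lime owl rat grape]
  10. access rat: HIT. Cache (LRU->MRU): [cherry lime owl grape rat]
  11. access lime: HIT. Cache (LRU->MRU): [cherry owl grape rat lime]
  12. access grape: HIT. Cache (LRU->MRU): [cherry owl rat lime grape]
  13. access lime: HIT. Cache (LRU->MRU): [cherry owl rat grape lime]
  14. access grape: HIT. Cache (LRU->MRU): [cherry owl rat lime grape]
  15. access rat: HIT. Cache (LRU->MRU): [cherry owl lime grape rat]
  16. access jay: MISS. Cache (LRU->MRU): [cherry owl lime grape rat jay]
  17. access owl: HIT. Cache (LRU->MRU): [cherry lime grape rat jay owl]
  18. access lime: HIT. Cache (LRU->MRU): [cherry grape rat jay owl lime]
  19. access lime: HIT. Cache (LRU->MRU): [cherry grape rat jay owl lime]
  20. access grape: HIT. Cache (LRU->MRU): [cherry rat jay owl lime grape]
  21. access ant: MISS, evict cherry. Cache (LRU->MRU): [rat jay owl lime grape ant]
  22. access lime: HIT. Cache (LRU->MRU): [rat jay owl grape ant lime]
  23. access ant: HIT. Cache (LRU->MRU): [rat jay owl grape lime ant]
Total: 16 hits, 7 misses, 1 evictions

Answer: rat jay owl grape lime ant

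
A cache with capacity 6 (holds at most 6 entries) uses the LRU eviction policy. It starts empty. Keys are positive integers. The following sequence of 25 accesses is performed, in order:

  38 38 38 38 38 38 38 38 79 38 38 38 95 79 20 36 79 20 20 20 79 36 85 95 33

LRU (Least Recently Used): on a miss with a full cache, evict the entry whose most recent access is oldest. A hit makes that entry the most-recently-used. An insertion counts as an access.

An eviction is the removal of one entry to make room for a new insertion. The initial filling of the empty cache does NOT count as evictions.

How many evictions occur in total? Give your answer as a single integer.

Answer: 1

Derivation:
LRU simulation (capacity=6):
  1. access 38: MISS. Cache (LRU->MRU): [38]
  2. access 38: HIT. Cache (LRU->MRU): [38]
  3. access 38: HIT. Cache (LRU->MRU): [38]
  4. access 38: HIT. Cache (LRU->MRU): [38]
  5. access 38: HIT. Cache (LRU->MRU): [38]
  6. access 38: HIT. Cache (LRU->MRU): [38]
  7. access 38: HIT. Cache (LRU->MRU): [38]
  8. access 38: HIT. Cache (LRU->MRU): [38]
  9. access 79: MISS. Cache (LRU->MRU): [38 79]
  10. access 38: HIT. Cache (LRU->MRU): [79 38]
  11. access 38: HIT. Cache (LRU->MRU): [79 38]
  12. access 38: HIT. Cache (LRU->MRU): [79 38]
  13. access 95: MISS. Cache (LRU->MRU): [79 38 95]
  14. access 79: HIT. Cache (LRU->MRU): [38 95 79]
  15. access 20: MISS. Cache (LRU->MRU): [38 95 79 20]
  16. access 36: MISS. Cache (LRU->MRU): [38 95 79 20 36]
  17. access 79: HIT. Cache (LRU->MRU): [38 95 20 36 79]
  18. access 20: HIT. Cache (LRU->MRU): [38 95 36 79 20]
  19. access 20: HIT. Cache (LRU->MRU): [38 95 36 79 20]
  20. access 20: HIT. Cache (LRU->MRU): [38 95 36 79 20]
  21. access 79: HIT. Cache (LRU->MRU): [38 95 36 20 79]
  22. access 36: HIT. Cache (LRU->MRU): [38 95 20 79 36]
  23. access 85: MISS. Cache (LRU->MRU): [38 95 20 79 36 85]
  24. access 95: HIT. Cache (LRU->MRU): [38 20 79 36 85 95]
  25. access 33: MISS, evict 38. Cache (LRU->MRU): [20 79 36 85 95 33]
Total: 18 hits, 7 misses, 1 evictions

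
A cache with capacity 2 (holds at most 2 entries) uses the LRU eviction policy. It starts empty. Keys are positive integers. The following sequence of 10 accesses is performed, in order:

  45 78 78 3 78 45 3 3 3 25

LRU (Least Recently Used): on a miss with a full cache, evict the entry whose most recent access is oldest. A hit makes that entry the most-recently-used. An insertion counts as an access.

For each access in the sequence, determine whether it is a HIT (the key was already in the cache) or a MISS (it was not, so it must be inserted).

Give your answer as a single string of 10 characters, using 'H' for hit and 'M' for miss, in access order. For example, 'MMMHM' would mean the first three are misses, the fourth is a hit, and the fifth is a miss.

Answer: MMHMHMMHHM

Derivation:
LRU simulation (capacity=2):
  1. access 45: MISS. Cache (LRU->MRU): [45]
  2. access 78: MISS. Cache (LRU->MRU): [45 78]
  3. access 78: HIT. Cache (LRU->MRU): [45 78]
  4. access 3: MISS, evict 45. Cache (LRU->MRU): [78 3]
  5. access 78: HIT. Cache (LRU->MRU): [3 78]
  6. access 45: MISS, evict 3. Cache (LRU->MRU): [78 45]
  7. access 3: MISS, evict 78. Cache (LRU->MRU): [45 3]
  8. access 3: HIT. Cache (LRU->MRU): [45 3]
  9. access 3: HIT. Cache (LRU->MRU): [45 3]
  10. access 25: MISS, evict 45. Cache (LRU->MRU): [3 25]
Total: 4 hits, 6 misses, 4 evictions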